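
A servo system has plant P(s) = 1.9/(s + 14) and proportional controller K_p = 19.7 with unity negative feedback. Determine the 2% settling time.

Closed-loop transfer function: T(s) = K_p·P(s)/(1 + K_p·P(s)) = 37.43/(s + 14 + 37.43) = 37.43/(s + 51.43).
Time constant τ = 1/51.43 = 0.01944 s, so the 2% settling time is about 4τ = 0.0778 s.

T_s ≈ 0.0778 s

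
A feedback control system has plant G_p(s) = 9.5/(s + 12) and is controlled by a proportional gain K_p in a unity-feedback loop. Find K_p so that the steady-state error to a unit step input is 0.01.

The loop is type 0, so e_ss(step) = 1/(1 + K_pos) with K_pos = K_p·G_p(0).
G_p(0) = 0.7917. Require 1/(1 + K_p·0.7917) = 0.01, so 1 + 0.7917·K_p = 100.
K_p = (100 − 1)/0.7917 = 125.

K_p = 125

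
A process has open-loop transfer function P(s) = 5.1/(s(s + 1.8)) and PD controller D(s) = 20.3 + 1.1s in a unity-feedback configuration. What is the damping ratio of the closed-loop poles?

ζ = 0.364

Forward path: (20.3 + 1.1s)·5.1/(s(s+1.8)). The closed-loop characteristic equation is s² + (1.8 + 5.1·1.1)s + 5.1·20.3 = 0.
That is s² + 7.41s + 103.5 = 0, so ω_n = 10.17 rad/s and ζ = 7.41/(2·10.17) = 0.3641.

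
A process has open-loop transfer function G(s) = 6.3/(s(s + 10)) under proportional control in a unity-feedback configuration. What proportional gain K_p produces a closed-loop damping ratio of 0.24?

K_p = 68.9

Closed-loop characteristic equation: s² + 10s + K_p·6.3 = 0.
So ω_n = √(6.3K_p) and 2ζω_n = 10, giving ζ = 10/(2√(6.3K_p)).
Setting ζ = 0.24: √(6.3K_p) = 10/(2·0.24) = 20.83, so K_p = 434/6.3 = 68.9.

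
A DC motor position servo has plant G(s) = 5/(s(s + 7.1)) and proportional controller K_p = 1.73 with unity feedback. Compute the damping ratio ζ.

The closed-loop denominator is s(s+7.1) + 1.73·5 = s² + 7.1s + 8.65.
So ω_n² = 8.65 ⇒ ω_n = 2.941 rad/s, and ζ = 7.1/(2ω_n) = 1.21.

ζ = 1.21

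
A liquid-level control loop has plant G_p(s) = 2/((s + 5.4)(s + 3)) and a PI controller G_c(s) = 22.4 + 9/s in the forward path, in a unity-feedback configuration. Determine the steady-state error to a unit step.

0

The open loop G_c(s)G_p(s) has a pole at the origin (type 1), so the static position error constant is infinite and e_ss = 1/(1+∞) = 0.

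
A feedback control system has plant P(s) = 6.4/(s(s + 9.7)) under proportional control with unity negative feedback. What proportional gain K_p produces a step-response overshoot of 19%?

From %OS = 100·exp(−πζ/√(1−ζ²)) = 19%, ζ = −ln(0.19)/√(π²+ln²(0.19)) = 0.4673.
Characteristic equation s² + 9.7s + 6.4K_p = 0 gives ζ = 9.7/(2√(6.4K_p)).
Setting ζ = 0.4673: √(6.4K_p) = 9.7/(2·0.4673) = 10.38, so K_p = 107.7/6.4 = 16.8.

K_p = 16.8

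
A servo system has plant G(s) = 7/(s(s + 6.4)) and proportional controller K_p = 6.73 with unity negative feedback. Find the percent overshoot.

From 1 + K_pG(s) = 0: s² + 6.4s + 47.11 = 0 ⇒ ω_n = 6.864, ζ = 0.4662.
%OS = 100·exp(−πζ/√(1−ζ²)) = 100·exp(−π·0.4662/√0.7826) = 19.1%.

19.1%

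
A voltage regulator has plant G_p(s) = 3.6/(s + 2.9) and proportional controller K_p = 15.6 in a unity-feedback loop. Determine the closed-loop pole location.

Closed-loop transfer function: T(s) = K_p·G_p(s)/(1 + K_p·G_p(s)) = 56.16/(s + 2.9 + 56.16) = 56.16/(s + 59.06).
The closed-loop pole is at s = −59.06.

s = -59.06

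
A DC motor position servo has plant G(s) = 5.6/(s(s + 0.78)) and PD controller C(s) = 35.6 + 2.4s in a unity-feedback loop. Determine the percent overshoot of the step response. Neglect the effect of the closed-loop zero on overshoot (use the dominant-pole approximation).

16%

Forward path: (35.6 + 2.4s)·5.6/(s(s+0.78)). The closed-loop characteristic equation is s² + (0.78 + 5.6·2.4)s + 5.6·35.6 = 0.
That is s² + 14.22s + 199.4 = 0, so ω_n = 14.12 rad/s and ζ = 14.22/(2·14.12) = 0.5036.
%OS = 100·exp(−πζ/√(1−ζ²)) = 16%.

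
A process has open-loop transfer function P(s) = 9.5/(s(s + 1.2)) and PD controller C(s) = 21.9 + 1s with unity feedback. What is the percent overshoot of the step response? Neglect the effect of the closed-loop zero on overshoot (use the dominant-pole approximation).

Forward path: (21.9 + 1s)·9.5/(s(s+1.2)). The closed-loop characteristic equation is s² + (1.2 + 9.5·1)s + 9.5·21.9 = 0.
That is s² + 10.7s + 208 = 0, so ω_n = 14.42 rad/s and ζ = 10.7/(2·14.42) = 0.3709.
%OS = 100·exp(−πζ/√(1−ζ²)) = 28.5%.

28.5%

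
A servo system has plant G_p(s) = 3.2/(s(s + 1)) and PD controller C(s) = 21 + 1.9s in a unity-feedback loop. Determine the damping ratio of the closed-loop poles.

ζ = 0.432

Forward path: (21 + 1.9s)·3.2/(s(s+1)). The closed-loop characteristic equation is s² + (1 + 3.2·1.9)s + 3.2·21 = 0.
That is s² + 7.08s + 67.2 = 0, so ω_n = 8.198 rad/s and ζ = 7.08/(2·8.198) = 0.4318.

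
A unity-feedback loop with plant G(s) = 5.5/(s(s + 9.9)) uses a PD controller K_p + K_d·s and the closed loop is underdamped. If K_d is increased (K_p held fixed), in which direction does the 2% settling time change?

Characteristic equation s² + (9.9 + 5.5K_d)s + 5.5K_p = 0: raising K_d increases ζω_n = (9.9+5.5K_d)/2 while the loop stays underdamped, so T_s ≈ 4/(ζω_n) decreases.

decrease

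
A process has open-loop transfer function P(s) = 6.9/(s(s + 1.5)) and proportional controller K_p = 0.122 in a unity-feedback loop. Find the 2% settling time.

The closed-loop denominator s² + 1.5s + 0.8418 gives ω_n = √0.8418 = 0.9175 and ζ = 1.5/(2ω_n) = 0.8174.
2% settling time T_s ≈ 4/(ζω_n) = 4/0.75 = 5.33 s.

T_s ≈ 5.33 s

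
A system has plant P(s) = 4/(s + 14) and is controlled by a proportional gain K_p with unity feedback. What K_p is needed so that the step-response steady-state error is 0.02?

The loop is type 0, so e_ss(step) = 1/(1 + K_pos) with K_pos = K_p·P(0).
P(0) = 0.2857. Require 1/(1 + K_p·0.2857) = 0.02, so 1 + 0.2857·K_p = 50.
K_p = (50 − 1)/0.2857 = 172.

K_p = 172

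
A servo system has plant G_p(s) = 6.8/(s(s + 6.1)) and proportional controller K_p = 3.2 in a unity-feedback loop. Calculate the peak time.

From 1 + K_pG_p(s) = 0: s² + 6.1s + 21.76 = 0 ⇒ ω_n = 4.665, ζ = 0.6538.
Damped frequency ω_d = ω_n√(1−ζ²) = 3.53 rad/s, so peak time T_p = π/ω_d = 0.89 s.

T_p = 0.89 s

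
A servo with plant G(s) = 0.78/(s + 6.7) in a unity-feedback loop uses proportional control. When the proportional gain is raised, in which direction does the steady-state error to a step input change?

The position error constant K_pos = K_p·G(0) grows with K_p, and e_ss = 1/(1+K_pos) falls.

decrease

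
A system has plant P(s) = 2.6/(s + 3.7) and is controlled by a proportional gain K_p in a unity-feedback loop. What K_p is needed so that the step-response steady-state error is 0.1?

K_p = 12.8

The loop is type 0, so e_ss(step) = 1/(1 + K_pos) with K_pos = K_p·P(0).
P(0) = 0.7027. Require 1/(1 + K_p·0.7027) = 0.1, so 1 + 0.7027·K_p = 10.
K_p = (10 − 1)/0.7027 = 12.8.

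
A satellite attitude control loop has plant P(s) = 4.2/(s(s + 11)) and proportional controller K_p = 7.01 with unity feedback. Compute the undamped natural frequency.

ω_n = 5.43 rad/s

The closed-loop denominator is s(s+11) + 7.01·4.2 = s² + 11s + 29.44.
So ω_n² = 29.44 ⇒ ω_n = 5.426 rad/s, and ζ = 11/(2ω_n) = 1.01.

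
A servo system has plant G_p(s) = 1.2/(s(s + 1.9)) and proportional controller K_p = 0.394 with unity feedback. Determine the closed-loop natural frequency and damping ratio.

With unity feedback the closed-loop characteristic equation is s² + 1.9s + 0.394·1.2 = s² + 1.9s + 0.4728 = 0.
Matching s² + 2ζω_n s + ω_n²: ω_n = √0.4728 = 0.6876 rad/s and 2ζω_n = 1.9, so ζ = 1.9/(2·0.6876) = 1.38.

ω_n = 0.688 rad/s, ζ = 1.38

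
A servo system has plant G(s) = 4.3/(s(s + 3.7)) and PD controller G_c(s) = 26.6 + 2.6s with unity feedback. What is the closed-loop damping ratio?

ζ = 0.696

Forward path: (26.6 + 2.6s)·4.3/(s(s+3.7)). The closed-loop characteristic equation is s² + (3.7 + 4.3·2.6)s + 4.3·26.6 = 0.
That is s² + 14.88s + 114.4 = 0, so ω_n = 10.69 rad/s and ζ = 14.88/(2·10.69) = 0.6957.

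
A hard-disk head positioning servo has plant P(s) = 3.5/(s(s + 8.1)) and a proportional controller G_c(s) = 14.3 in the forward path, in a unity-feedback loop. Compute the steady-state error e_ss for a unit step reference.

0

The open loop G_c(s)P(s) has a pole at the origin (type 1), so the static position error constant is infinite and e_ss = 1/(1+∞) = 0.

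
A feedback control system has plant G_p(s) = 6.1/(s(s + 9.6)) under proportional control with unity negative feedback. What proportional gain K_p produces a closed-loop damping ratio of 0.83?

Closed-loop characteristic equation: s² + 9.6s + K_p·6.1 = 0.
So ω_n = √(6.1K_p) and 2ζω_n = 9.6, giving ζ = 9.6/(2√(6.1K_p)).
Setting ζ = 0.83: √(6.1K_p) = 9.6/(2·0.83) = 5.783, so K_p = 33.44/6.1 = 5.48.

K_p = 5.48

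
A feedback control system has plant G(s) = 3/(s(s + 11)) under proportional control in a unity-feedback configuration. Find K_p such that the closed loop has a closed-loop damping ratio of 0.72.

Closed-loop characteristic equation: s² + 11s + K_p·3 = 0.
So ω_n = √(3K_p) and 2ζω_n = 11, giving ζ = 11/(2√(3K_p)).
Setting ζ = 0.72: √(3K_p) = 11/(2·0.72) = 7.639, so K_p = 58.35/3 = 19.5.

K_p = 19.5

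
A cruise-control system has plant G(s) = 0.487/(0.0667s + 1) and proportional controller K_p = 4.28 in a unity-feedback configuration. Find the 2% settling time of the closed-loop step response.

T_s ≈ 0.0865 s

Closed loop: T(s) = K_p·G/(1+K_p·G) = 2.084/(0.0667s + 1 + 2.084), with pole at s = −(1 + 2.084)/0.0667 = −46.24.
τ = 1/46.24 = 0.02163 s, so 2% settling time ≈ 4τ = 0.0865 s.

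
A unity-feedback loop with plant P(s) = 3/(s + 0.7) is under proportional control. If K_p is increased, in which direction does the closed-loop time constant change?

Closed-loop pole is at s = −(0.7+K_p·3); larger K_p moves it further left, so τ = 1/(0.7+K_p·3) decreases.

decrease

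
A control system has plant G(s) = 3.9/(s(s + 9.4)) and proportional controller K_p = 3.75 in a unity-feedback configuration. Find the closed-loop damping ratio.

1 + K_p·G(s) = 0 gives s² + 9.4s + 14.62 = 0.
Matching s² + 2ζω_n s + ω_n²: ω_n = √14.62 = 3.824 rad/s and 2ζω_n = 9.4, so ζ = 9.4/(2·3.824) = 1.23.

ζ = 1.23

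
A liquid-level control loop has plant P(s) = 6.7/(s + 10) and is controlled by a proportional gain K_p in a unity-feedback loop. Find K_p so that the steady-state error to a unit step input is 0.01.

K_p = 148

The loop is type 0, so e_ss(step) = 1/(1 + K_pos) with K_pos = K_p·P(0).
P(0) = 0.67. Require 1/(1 + K_p·0.67) = 0.01, so 1 + 0.67·K_p = 100.
K_p = (100 − 1)/0.67 = 148.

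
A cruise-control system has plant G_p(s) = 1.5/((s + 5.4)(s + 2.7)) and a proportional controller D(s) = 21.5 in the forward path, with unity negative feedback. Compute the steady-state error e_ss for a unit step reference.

The loop is type 0. Static position error constant K_pos = D(0)·G_p(0) = 21.5·0.1029 = 2.212.
Steady-state error to a unit step: e_ss = 1/(1+K_pos) = 1/3.212 = 0.311.

0.311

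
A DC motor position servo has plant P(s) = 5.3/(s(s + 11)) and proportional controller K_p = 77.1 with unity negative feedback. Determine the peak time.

From 1 + K_pP(s) = 0: s² + 11s + 408.6 = 0 ⇒ ω_n = 20.21, ζ = 0.2721.
Damped frequency ω_d = ω_n√(1−ζ²) = 19.45 rad/s, so peak time T_p = π/ω_d = 0.162 s.

T_p = 0.162 s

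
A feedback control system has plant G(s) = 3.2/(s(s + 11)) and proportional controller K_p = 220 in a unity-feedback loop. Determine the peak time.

From 1 + K_pG(s) = 0: s² + 11s + 704 = 0 ⇒ ω_n = 26.53, ζ = 0.2073.
Damped frequency ω_d = ω_n√(1−ζ²) = 25.96 rad/s, so peak time T_p = π/ω_d = 0.121 s.

T_p = 0.121 s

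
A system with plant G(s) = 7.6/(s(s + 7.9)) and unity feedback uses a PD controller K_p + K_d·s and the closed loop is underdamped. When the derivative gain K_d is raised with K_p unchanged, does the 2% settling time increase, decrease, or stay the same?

Characteristic equation s² + (7.9 + 7.6K_d)s + 7.6K_p = 0: raising K_d increases ζω_n = (7.9+7.6K_d)/2 while the loop stays underdamped, so T_s ≈ 4/(ζω_n) decreases.

decrease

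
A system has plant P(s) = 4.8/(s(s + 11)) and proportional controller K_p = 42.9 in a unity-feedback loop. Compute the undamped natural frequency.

The closed-loop denominator is s(s+11) + 42.9·4.8 = s² + 11s + 205.9.
So ω_n² = 205.9 ⇒ ω_n = 14.35 rad/s, and ζ = 11/(2ω_n) = 0.383.

ω_n = 14.3 rad/s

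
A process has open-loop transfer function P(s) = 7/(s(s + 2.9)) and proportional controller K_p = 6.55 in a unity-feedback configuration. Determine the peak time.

From 1 + K_pP(s) = 0: s² + 2.9s + 45.85 = 0 ⇒ ω_n = 6.771, ζ = 0.2141.
Damped frequency ω_d = ω_n√(1−ζ²) = 6.614 rad/s, so peak time T_p = π/ω_d = 0.475 s.

T_p = 0.475 s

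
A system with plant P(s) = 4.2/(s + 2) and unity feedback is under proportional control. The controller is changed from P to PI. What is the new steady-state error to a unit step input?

0

The integrator makes K_pos = lim_{s→0} C(s)G(s) infinite, so e_ss = 1/(1+K_pos) = 0.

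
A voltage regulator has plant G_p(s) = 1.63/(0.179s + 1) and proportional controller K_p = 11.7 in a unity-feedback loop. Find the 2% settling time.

Closed loop: T(s) = K_p·G_p/(1+K_p·G_p) = 19.07/(0.179s + 1 + 19.07), with pole at s = −(1 + 19.07)/0.179 = −112.1.
τ = 1/112.1 = 0.008918 s, so 2% settling time ≈ 4τ = 0.0357 s.

T_s ≈ 0.0357 s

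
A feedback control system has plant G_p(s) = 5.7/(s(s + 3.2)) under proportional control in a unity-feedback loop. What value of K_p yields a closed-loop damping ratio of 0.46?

K_p = 2.12

Closed-loop characteristic equation: s² + 3.2s + K_p·5.7 = 0.
So ω_n = √(5.7K_p) and 2ζω_n = 3.2, giving ζ = 3.2/(2√(5.7K_p)).
Setting ζ = 0.46: √(5.7K_p) = 3.2/(2·0.46) = 3.478, so K_p = 12.1/5.7 = 2.12.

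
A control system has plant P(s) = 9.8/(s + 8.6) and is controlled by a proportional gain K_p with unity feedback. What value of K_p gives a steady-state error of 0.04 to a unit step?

K_p = 21.1

The loop is type 0, so e_ss(step) = 1/(1 + K_pos) with K_pos = K_p·P(0).
P(0) = 1.14. Require 1/(1 + K_p·1.14) = 0.04, so 1 + 1.14·K_p = 25.
K_p = (25 − 1)/1.14 = 21.1.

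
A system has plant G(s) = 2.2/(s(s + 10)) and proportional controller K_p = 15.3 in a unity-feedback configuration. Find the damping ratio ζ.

The closed-loop denominator is s(s+10) + 15.3·2.2 = s² + 10s + 33.66.
Matching s² + 2ζω_n s + ω_n²: ω_n = √33.66 = 5.802 rad/s and 2ζω_n = 10, so ζ = 10/(2·5.802) = 0.862.

ζ = 0.862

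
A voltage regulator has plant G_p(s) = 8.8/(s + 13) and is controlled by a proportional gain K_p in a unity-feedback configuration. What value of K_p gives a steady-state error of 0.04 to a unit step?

K_p = 35.5

The loop is type 0, so e_ss(step) = 1/(1 + K_pos) with K_pos = K_p·G_p(0).
G_p(0) = 0.6769. Require 1/(1 + K_p·0.6769) = 0.04, so 1 + 0.6769·K_p = 25.
K_p = (25 − 1)/0.6769 = 35.5.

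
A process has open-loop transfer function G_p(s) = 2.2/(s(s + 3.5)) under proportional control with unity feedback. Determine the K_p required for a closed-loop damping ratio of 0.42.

Closed-loop characteristic equation: s² + 3.5s + K_p·2.2 = 0.
So ω_n = √(2.2K_p) and 2ζω_n = 3.5, giving ζ = 3.5/(2√(2.2K_p)).
Setting ζ = 0.42: √(2.2K_p) = 3.5/(2·0.42) = 4.167, so K_p = 17.36/2.2 = 7.89.

K_p = 7.89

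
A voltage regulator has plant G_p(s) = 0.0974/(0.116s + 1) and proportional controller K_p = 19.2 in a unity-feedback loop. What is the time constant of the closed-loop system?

τ = 0.0404 s

Closed loop: T(s) = K_p·G_p/(1+K_p·G_p) = 1.87/(0.116s + 1 + 1.87), with pole at s = −(1 + 1.87)/0.116 = −24.74.
Closed-loop time constant τ = 1/24.74 = 0.0404 s.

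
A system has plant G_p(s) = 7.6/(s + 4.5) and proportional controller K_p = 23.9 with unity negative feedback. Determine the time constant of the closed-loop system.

τ = 0.00537 s

Closed-loop transfer function: T(s) = K_p·G_p(s)/(1 + K_p·G_p(s)) = 181.6/(s + 4.5 + 181.6) = 181.6/(s + 186.1).
Time constant τ = 1/186.1 = 0.00537 s.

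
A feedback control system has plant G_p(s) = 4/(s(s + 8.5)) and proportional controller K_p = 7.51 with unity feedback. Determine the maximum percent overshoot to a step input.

2.11%

Closed-loop characteristic equation: s² + 8.5s + 30.04 = 0, so ω_n = 5.481 rad/s and ζ = 8.5/(2·5.481) = 0.7754.
%OS = 100·exp(−πζ/√(1−ζ²)) = 100·exp(−π·0.7754/√0.3987) = 2.11%.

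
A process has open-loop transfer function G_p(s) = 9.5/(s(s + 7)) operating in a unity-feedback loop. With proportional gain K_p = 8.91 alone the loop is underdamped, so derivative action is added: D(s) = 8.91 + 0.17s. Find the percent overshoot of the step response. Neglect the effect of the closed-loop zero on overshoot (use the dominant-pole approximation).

18.9%

Forward path: (8.91 + 0.17s)·9.5/(s(s+7)). The closed-loop characteristic equation is s² + (7 + 9.5·0.17)s + 9.5·8.91 = 0.
That is s² + 8.615s + 84.64 = 0, so ω_n = 9.2 rad/s and ζ = 8.615/(2·9.2) = 0.4682.
%OS = 100·exp(−πζ/√(1−ζ²)) = 18.9%.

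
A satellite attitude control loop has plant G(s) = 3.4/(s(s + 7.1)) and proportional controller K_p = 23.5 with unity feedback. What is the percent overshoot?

25.7%

From 1 + K_pG(s) = 0: s² + 7.1s + 79.9 = 0 ⇒ ω_n = 8.939, ζ = 0.3972.
%OS = 100·exp(−πζ/√(1−ζ²)) = 100·exp(−π·0.3972/√0.8423) = 25.7%.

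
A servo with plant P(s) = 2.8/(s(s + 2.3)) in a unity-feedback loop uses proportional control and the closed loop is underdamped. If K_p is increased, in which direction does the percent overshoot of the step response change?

increase

Characteristic equation s² + 2.3s + K_p·2.8 = 0: raising K_p raises ω_n while 2ζω_n = 2.3 is fixed, so ζ falls and overshoot grows.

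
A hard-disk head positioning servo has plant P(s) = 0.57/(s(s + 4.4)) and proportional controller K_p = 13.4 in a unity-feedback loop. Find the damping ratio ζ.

The closed-loop denominator is s(s+4.4) + 13.4·0.57 = s² + 4.4s + 7.638.
Matching s² + 2ζω_n s + ω_n²: ω_n = √7.638 = 2.764 rad/s and 2ζω_n = 4.4, so ζ = 4.4/(2·2.764) = 0.796.

ζ = 0.796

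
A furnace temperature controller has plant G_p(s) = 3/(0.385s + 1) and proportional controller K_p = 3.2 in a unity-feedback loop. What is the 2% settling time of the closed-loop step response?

T_s ≈ 0.145 s

Closed loop: T(s) = K_p·G_p/(1+K_p·G_p) = 9.6/(0.385s + 1 + 9.6), with pole at s = −(1 + 9.6)/0.385 = −27.53.
τ = 1/27.53 = 0.03632 s, so 2% settling time ≈ 4τ = 0.145 s.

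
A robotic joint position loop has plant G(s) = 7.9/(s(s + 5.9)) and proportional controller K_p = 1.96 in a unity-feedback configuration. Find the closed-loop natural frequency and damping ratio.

With unity feedback the closed-loop characteristic equation is s² + 5.9s + 1.96·7.9 = s² + 5.9s + 15.48 = 0.
So ω_n² = 15.48 ⇒ ω_n = 3.935 rad/s, and ζ = 5.9/(2ω_n) = 0.75.

ω_n = 3.93 rad/s, ζ = 0.75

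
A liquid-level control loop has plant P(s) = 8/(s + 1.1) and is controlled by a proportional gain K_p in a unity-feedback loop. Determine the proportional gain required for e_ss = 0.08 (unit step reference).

The loop is type 0, so e_ss(step) = 1/(1 + K_pos) with K_pos = K_p·P(0).
P(0) = 7.273. Require 1/(1 + K_p·7.273) = 0.08, so 1 + 7.273·K_p = 12.5.
K_p = (12.5 − 1)/7.273 = 1.58.

K_p = 1.58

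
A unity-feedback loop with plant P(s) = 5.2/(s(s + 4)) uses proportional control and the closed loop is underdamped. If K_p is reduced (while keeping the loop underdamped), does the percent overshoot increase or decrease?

decrease

ζ = 4/(2√(5.2K_p)) rises as K_p falls; higher damping means less overshoot.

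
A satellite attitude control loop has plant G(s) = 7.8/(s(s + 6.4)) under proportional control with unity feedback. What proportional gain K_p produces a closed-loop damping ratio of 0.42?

Closed-loop characteristic equation: s² + 6.4s + K_p·7.8 = 0.
So ω_n = √(7.8K_p) and 2ζω_n = 6.4, giving ζ = 6.4/(2√(7.8K_p)).
Setting ζ = 0.42: √(7.8K_p) = 6.4/(2·0.42) = 7.619, so K_p = 58.05/7.8 = 7.44.

K_p = 7.44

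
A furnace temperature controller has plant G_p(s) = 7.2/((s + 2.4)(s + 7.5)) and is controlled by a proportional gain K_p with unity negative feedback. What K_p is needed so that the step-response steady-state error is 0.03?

K_p = 80.8

Steady-state error for a unit step on this type-0 loop is 1/(1 + K_p·G_p(0)).
G_p(0) = 0.4. Require 1/(1 + K_p·0.4) = 0.03, so 1 + 0.4·K_p = 33.33.
K_p = (33.33 − 1)/0.4 = 80.8.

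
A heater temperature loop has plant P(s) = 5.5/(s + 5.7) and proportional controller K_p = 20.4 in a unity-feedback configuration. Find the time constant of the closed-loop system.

τ = 0.00848 s

Closed-loop transfer function: T(s) = K_p·P(s)/(1 + K_p·P(s)) = 112.2/(s + 5.7 + 112.2) = 112.2/(s + 117.9).
Time constant τ = 1/117.9 = 0.00848 s.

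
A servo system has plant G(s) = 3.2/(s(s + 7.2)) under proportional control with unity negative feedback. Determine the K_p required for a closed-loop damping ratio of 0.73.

K_p = 7.6

Closed-loop characteristic equation: s² + 7.2s + K_p·3.2 = 0.
So ω_n = √(3.2K_p) and 2ζω_n = 7.2, giving ζ = 7.2/(2√(3.2K_p)).
Setting ζ = 0.73: √(3.2K_p) = 7.2/(2·0.73) = 4.932, so K_p = 24.32/3.2 = 7.6.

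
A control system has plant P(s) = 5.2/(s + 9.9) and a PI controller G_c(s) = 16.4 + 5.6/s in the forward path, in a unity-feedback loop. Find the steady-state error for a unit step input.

The open loop G_c(s)P(s) has a pole at the origin (type 1), so the static position error constant is infinite and e_ss = 1/(1+∞) = 0.

0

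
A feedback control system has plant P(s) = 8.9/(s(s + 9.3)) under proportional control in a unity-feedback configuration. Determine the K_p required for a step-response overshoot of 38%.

K_p = 28

From %OS = 100·exp(−πζ/√(1−ζ²)) = 38%, ζ = −ln(0.38)/√(π²+ln²(0.38)) = 0.2943.
Characteristic equation s² + 9.3s + 8.9K_p = 0 gives ζ = 9.3/(2√(8.9K_p)).
Setting ζ = 0.2943: √(8.9K_p) = 9.3/(2·0.2943) = 15.8, so K_p = 249.6/8.9 = 28.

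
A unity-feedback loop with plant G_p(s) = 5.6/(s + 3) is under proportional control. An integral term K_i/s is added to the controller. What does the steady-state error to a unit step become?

The integrator makes K_pos = lim_{s→0} C(s)G(s) infinite, so e_ss = 1/(1+K_pos) = 0.

0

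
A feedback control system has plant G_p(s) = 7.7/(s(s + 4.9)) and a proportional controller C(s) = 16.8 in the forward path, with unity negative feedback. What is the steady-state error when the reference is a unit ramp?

0.0379

The loop has one pole at the origin (type 1). Velocity error constant K_v = lim_{s→0} s·C(s)G_p(s) = 16.8·7.7/4.9 = 26.4.
Steady-state error to a unit ramp: e_ss = 1/K_v = 0.0379.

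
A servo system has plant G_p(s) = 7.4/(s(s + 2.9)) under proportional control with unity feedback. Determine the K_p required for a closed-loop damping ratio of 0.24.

Closed-loop characteristic equation: s² + 2.9s + K_p·7.4 = 0.
So ω_n = √(7.4K_p) and 2ζω_n = 2.9, giving ζ = 2.9/(2√(7.4K_p)).
Setting ζ = 0.24: √(7.4K_p) = 2.9/(2·0.24) = 6.042, so K_p = 36.5/7.4 = 4.93.

K_p = 4.93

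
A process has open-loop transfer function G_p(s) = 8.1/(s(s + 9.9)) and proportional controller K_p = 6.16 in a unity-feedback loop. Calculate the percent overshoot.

The closed-loop denominator s² + 9.9s + 49.9 gives ω_n = √49.9 = 7.064 and ζ = 9.9/(2ω_n) = 0.7008.
%OS = 100·exp(−πζ/√(1−ζ²)) = 100·exp(−π·0.7008/√0.5089) = 4.57%.

4.57%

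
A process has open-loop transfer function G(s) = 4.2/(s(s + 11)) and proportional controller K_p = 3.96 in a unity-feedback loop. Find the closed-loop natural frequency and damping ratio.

ω_n = 4.08 rad/s, ζ = 1.35

With unity feedback the closed-loop characteristic equation is s² + 11s + 3.96·4.2 = s² + 11s + 16.63 = 0.
Matching s² + 2ζω_n s + ω_n²: ω_n = √16.63 = 4.078 rad/s and 2ζω_n = 11, so ζ = 11/(2·4.078) = 1.35.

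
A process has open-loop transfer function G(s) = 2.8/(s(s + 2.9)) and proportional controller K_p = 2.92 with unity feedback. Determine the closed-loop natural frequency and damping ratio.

ω_n = 2.86 rad/s, ζ = 0.507

The closed-loop denominator is s(s+2.9) + 2.92·2.8 = s² + 2.9s + 8.176.
So ω_n² = 8.176 ⇒ ω_n = 2.859 rad/s, and ζ = 2.9/(2ω_n) = 0.507.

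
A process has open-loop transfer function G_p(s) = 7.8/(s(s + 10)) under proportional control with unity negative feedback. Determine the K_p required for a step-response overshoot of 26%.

K_p = 20.6

From %OS = 100·exp(−πζ/√(1−ζ²)) = 26%, ζ = −ln(0.26)/√(π²+ln²(0.26)) = 0.3941.
Characteristic equation s² + 10s + 7.8K_p = 0 gives ζ = 10/(2√(7.8K_p)).
Setting ζ = 0.3941: √(7.8K_p) = 10/(2·0.3941) = 12.69, so K_p = 161/7.8 = 20.6.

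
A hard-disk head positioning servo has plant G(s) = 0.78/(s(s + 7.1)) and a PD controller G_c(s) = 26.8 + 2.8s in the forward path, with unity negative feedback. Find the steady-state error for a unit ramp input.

0.34

The loop has one pole at the origin (type 1). Velocity error constant K_v = lim_{s→0} s·G_c(s)G(s) = 26.8·0.78/7.1 = 2.944.
Steady-state error to a unit ramp: e_ss = 1/K_v = 0.34.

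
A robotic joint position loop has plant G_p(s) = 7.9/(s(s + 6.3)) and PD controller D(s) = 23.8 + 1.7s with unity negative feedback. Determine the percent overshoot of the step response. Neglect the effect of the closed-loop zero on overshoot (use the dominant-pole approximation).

3.86%

Forward path: (23.8 + 1.7s)·7.9/(s(s+6.3)). The closed-loop characteristic equation is s² + (6.3 + 7.9·1.7)s + 7.9·23.8 = 0.
That is s² + 19.73s + 188 = 0, so ω_n = 13.71 rad/s and ζ = 19.73/(2·13.71) = 0.7194.
%OS = 100·exp(−πζ/√(1−ζ²)) = 3.86%.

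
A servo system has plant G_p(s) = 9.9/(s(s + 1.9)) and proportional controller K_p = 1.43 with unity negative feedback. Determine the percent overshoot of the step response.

From 1 + K_pG_p(s) = 0: s² + 1.9s + 14.16 = 0 ⇒ ω_n = 3.763, ζ = 0.2525.
%OS = 100·exp(−πζ/√(1−ζ²)) = 100·exp(−π·0.2525/√0.9363) = 44.1%.

44.1%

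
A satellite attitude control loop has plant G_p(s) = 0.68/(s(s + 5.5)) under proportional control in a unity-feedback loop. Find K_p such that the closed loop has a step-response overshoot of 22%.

From %OS = 100·exp(−πζ/√(1−ζ²)) = 22%, ζ = −ln(0.22)/√(π²+ln²(0.22)) = 0.4342.
Characteristic equation s² + 5.5s + 0.68K_p = 0 gives ζ = 5.5/(2√(0.68K_p)).
Setting ζ = 0.4342: √(0.68K_p) = 5.5/(2·0.4342) = 6.334, so K_p = 40.12/0.68 = 59.

K_p = 59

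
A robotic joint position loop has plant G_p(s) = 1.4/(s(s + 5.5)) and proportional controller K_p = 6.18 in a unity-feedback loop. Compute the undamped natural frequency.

ω_n = 2.94 rad/s

With unity feedback the closed-loop characteristic equation is s² + 5.5s + 6.18·1.4 = s² + 5.5s + 8.652 = 0.
So ω_n² = 8.652 ⇒ ω_n = 2.941 rad/s, and ζ = 5.5/(2ω_n) = 0.935.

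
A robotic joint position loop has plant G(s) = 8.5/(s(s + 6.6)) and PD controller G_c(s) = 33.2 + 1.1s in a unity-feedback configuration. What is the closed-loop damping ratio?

ζ = 0.475

Forward path: (33.2 + 1.1s)·8.5/(s(s+6.6)). The closed-loop characteristic equation is s² + (6.6 + 8.5·1.1)s + 8.5·33.2 = 0.
That is s² + 15.95s + 282.2 = 0, so ω_n = 16.8 rad/s and ζ = 15.95/(2·16.8) = 0.4747.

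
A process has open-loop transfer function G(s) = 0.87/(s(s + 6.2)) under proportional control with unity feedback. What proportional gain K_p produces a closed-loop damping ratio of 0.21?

Closed-loop characteristic equation: s² + 6.2s + K_p·0.87 = 0.
So ω_n = √(0.87K_p) and 2ζω_n = 6.2, giving ζ = 6.2/(2√(0.87K_p)).
Setting ζ = 0.21: √(0.87K_p) = 6.2/(2·0.21) = 14.76, so K_p = 217.9/0.87 = 250.

K_p = 250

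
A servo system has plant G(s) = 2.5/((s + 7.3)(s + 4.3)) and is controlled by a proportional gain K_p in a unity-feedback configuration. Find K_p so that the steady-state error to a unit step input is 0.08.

K_p = 144

The loop is type 0, so e_ss(step) = 1/(1 + K_pos) with K_pos = K_p·G(0).
G(0) = 0.07964. Require 1/(1 + K_p·0.07964) = 0.08, so 1 + 0.07964·K_p = 12.5.
K_p = (12.5 − 1)/0.07964 = 144.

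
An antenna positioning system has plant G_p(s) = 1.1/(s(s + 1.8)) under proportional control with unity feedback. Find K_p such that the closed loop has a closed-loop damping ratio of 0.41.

K_p = 4.38

Closed-loop characteristic equation: s² + 1.8s + K_p·1.1 = 0.
So ω_n = √(1.1K_p) and 2ζω_n = 1.8, giving ζ = 1.8/(2√(1.1K_p)).
Setting ζ = 0.41: √(1.1K_p) = 1.8/(2·0.41) = 2.195, so K_p = 4.819/1.1 = 4.38.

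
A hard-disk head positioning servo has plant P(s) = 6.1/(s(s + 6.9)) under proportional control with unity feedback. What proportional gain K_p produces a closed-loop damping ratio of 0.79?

Closed-loop characteristic equation: s² + 6.9s + K_p·6.1 = 0.
So ω_n = √(6.1K_p) and 2ζω_n = 6.9, giving ζ = 6.9/(2√(6.1K_p)).
Setting ζ = 0.79: √(6.1K_p) = 6.9/(2·0.79) = 4.367, so K_p = 19.07/6.1 = 3.13.

K_p = 3.13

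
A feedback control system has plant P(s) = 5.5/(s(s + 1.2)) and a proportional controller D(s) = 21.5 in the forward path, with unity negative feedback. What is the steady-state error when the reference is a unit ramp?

0.0101

The loop has one pole at the origin (type 1). Velocity error constant K_v = lim_{s→0} s·D(s)P(s) = 21.5·5.5/1.2 = 98.54.
Steady-state error to a unit ramp: e_ss = 1/K_v = 0.0101.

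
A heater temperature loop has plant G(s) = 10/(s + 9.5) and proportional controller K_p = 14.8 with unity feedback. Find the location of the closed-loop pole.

Closed-loop transfer function: T(s) = K_p·G(s)/(1 + K_p·G(s)) = 148/(s + 9.5 + 148) = 148/(s + 157.5).
The closed-loop pole is at s = −157.5.

s = -157.5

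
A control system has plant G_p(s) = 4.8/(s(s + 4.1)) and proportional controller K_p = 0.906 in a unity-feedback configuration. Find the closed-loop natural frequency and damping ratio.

ω_n = 2.09 rad/s, ζ = 0.983

With unity feedback the closed-loop characteristic equation is s² + 4.1s + 0.906·4.8 = s² + 4.1s + 4.349 = 0.
Matching s² + 2ζω_n s + ω_n²: ω_n = √4.349 = 2.085 rad/s and 2ζω_n = 4.1, so ζ = 4.1/(2·2.085) = 0.983.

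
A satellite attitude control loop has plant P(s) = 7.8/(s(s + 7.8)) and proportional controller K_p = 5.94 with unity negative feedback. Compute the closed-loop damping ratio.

With unity feedback the closed-loop characteristic equation is s² + 7.8s + 5.94·7.8 = s² + 7.8s + 46.33 = 0.
Matching s² + 2ζω_n s + ω_n²: ω_n = √46.33 = 6.807 rad/s and 2ζω_n = 7.8, so ζ = 7.8/(2·6.807) = 0.573.

ζ = 0.573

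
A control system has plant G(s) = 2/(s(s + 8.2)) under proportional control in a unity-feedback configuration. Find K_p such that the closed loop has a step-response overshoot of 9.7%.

K_p = 23.6

From %OS = 100·exp(−πζ/√(1−ζ²)) = 9.7%, ζ = −ln(0.097)/√(π²+ln²(0.097)) = 0.5962.
Characteristic equation s² + 8.2s + 2K_p = 0 gives ζ = 8.2/(2√(2K_p)).
Setting ζ = 0.5962: √(2K_p) = 8.2/(2·0.5962) = 6.877, so K_p = 47.29/2 = 23.6.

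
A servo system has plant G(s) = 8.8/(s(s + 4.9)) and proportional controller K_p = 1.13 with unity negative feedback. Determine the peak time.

T_p = 1.58 s

The closed-loop denominator s² + 4.9s + 9.944 gives ω_n = √9.944 = 3.153 and ζ = 4.9/(2ω_n) = 0.7769.
Damped frequency ω_d = ω_n√(1−ζ²) = 1.985 rad/s, so peak time T_p = π/ω_d = 1.58 s.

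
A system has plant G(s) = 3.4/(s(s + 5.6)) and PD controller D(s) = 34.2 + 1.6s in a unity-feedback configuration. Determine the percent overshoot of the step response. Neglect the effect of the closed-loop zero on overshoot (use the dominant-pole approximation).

Forward path: (34.2 + 1.6s)·3.4/(s(s+5.6)). The closed-loop characteristic equation is s² + (5.6 + 3.4·1.6)s + 3.4·34.2 = 0.
That is s² + 11.04s + 116.3 = 0, so ω_n = 10.78 rad/s and ζ = 11.04/(2·10.78) = 0.5119.
%OS = 100·exp(−πζ/√(1−ζ²)) = 15.4%.

15.4%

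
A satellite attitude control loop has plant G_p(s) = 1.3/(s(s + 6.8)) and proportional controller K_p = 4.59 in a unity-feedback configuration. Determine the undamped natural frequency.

ω_n = 2.44 rad/s

With unity feedback the closed-loop characteristic equation is s² + 6.8s + 4.59·1.3 = s² + 6.8s + 5.967 = 0.
Matching s² + 2ζω_n s + ω_n²: ω_n = √5.967 = 2.443 rad/s and 2ζω_n = 6.8, so ζ = 6.8/(2·2.443) = 1.39.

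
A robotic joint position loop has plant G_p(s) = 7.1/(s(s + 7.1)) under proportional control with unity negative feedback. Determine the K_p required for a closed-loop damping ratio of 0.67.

Closed-loop characteristic equation: s² + 7.1s + K_p·7.1 = 0.
So ω_n = √(7.1K_p) and 2ζω_n = 7.1, giving ζ = 7.1/(2√(7.1K_p)).
Setting ζ = 0.67: √(7.1K_p) = 7.1/(2·0.67) = 5.299, so K_p = 28.07/7.1 = 3.95.

K_p = 3.95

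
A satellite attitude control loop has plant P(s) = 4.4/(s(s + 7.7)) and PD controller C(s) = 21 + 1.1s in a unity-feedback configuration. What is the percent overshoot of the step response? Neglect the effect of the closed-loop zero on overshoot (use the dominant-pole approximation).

6.7%

Forward path: (21 + 1.1s)·4.4/(s(s+7.7)). The closed-loop characteristic equation is s² + (7.7 + 4.4·1.1)s + 4.4·21 = 0.
That is s² + 12.54s + 92.4 = 0, so ω_n = 9.612 rad/s and ζ = 12.54/(2·9.612) = 0.6523.
%OS = 100·exp(−πζ/√(1−ζ²)) = 6.7%.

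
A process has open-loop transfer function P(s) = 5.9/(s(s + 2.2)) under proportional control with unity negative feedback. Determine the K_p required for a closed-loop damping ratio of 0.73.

K_p = 0.385

Closed-loop characteristic equation: s² + 2.2s + K_p·5.9 = 0.
So ω_n = √(5.9K_p) and 2ζω_n = 2.2, giving ζ = 2.2/(2√(5.9K_p)).
Setting ζ = 0.73: √(5.9K_p) = 2.2/(2·0.73) = 1.507, so K_p = 2.271/5.9 = 0.385.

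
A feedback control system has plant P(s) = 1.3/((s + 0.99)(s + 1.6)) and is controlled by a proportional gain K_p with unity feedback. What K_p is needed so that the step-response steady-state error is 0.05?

For a type-0 loop with proportional control, e_ss = 1/(1 + K_p·P(0)).
P(0) = 0.8207. Require 1/(1 + K_p·0.8207) = 0.05, so 1 + 0.8207·K_p = 20.
K_p = (20 − 1)/0.8207 = 23.2.

K_p = 23.2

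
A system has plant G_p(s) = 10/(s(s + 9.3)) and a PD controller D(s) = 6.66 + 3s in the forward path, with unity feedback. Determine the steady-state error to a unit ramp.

The loop has one pole at the origin (type 1). Velocity error constant K_v = lim_{s→0} s·D(s)G_p(s) = 6.66·10/9.3 = 7.161.
Steady-state error to a unit ramp: e_ss = 1/K_v = 0.14.

0.14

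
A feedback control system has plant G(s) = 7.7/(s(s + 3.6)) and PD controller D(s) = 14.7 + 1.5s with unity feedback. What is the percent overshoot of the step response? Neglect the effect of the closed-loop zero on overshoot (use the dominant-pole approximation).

Forward path: (14.7 + 1.5s)·7.7/(s(s+3.6)). The closed-loop characteristic equation is s² + (3.6 + 7.7·1.5)s + 7.7·14.7 = 0.
That is s² + 15.15s + 113.2 = 0, so ω_n = 10.64 rad/s and ζ = 15.15/(2·10.64) = 0.712.
%OS = 100·exp(−πζ/√(1−ζ²)) = 4.14%.

4.14%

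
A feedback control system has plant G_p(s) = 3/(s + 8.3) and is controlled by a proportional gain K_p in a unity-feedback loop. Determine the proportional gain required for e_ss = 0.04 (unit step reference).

The loop is type 0, so e_ss(step) = 1/(1 + K_pos) with K_pos = K_p·G_p(0).
G_p(0) = 0.3614. Require 1/(1 + K_p·0.3614) = 0.04, so 1 + 0.3614·K_p = 25.
K_p = (25 − 1)/0.3614 = 66.4.

K_p = 66.4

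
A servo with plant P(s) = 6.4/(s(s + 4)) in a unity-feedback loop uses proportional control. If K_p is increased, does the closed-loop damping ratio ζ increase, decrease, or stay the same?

ζ = 4/(2√(6.4K_p)); increasing K_p raises the denominator, so ζ falls.

decrease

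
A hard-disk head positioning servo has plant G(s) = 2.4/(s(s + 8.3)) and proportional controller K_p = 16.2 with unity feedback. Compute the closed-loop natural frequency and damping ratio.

1 + K_p·G(s) = 0 gives s² + 8.3s + 38.88 = 0.
Matching s² + 2ζω_n s + ω_n²: ω_n = √38.88 = 6.235 rad/s and 2ζω_n = 8.3, so ζ = 8.3/(2·6.235) = 0.666.

ω_n = 6.24 rad/s, ζ = 0.666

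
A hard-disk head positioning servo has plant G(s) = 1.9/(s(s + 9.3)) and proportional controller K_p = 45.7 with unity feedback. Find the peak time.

The closed-loop denominator s² + 9.3s + 86.83 gives ω_n = √86.83 = 9.318 and ζ = 9.3/(2ω_n) = 0.499.
Damped frequency ω_d = ω_n√(1−ζ²) = 8.075 rad/s, so peak time T_p = π/ω_d = 0.389 s.

T_p = 0.389 s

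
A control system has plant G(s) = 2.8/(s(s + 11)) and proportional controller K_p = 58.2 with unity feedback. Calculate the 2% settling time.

T_s ≈ 0.727 s

From 1 + K_pG(s) = 0: s² + 11s + 163 = 0 ⇒ ω_n = 12.77, ζ = 0.4308.
2% settling time T_s ≈ 4/(ζω_n) = 4/5.5 = 0.727 s.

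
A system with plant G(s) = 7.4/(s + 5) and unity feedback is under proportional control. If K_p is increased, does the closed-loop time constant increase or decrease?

decrease

Closed-loop pole is at s = −(5+K_p·7.4); larger K_p moves it further left, so τ = 1/(5+K_p·7.4) decreases.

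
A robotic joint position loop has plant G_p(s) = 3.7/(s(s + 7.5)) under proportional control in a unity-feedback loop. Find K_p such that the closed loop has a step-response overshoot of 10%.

K_p = 10.9

From %OS = 100·exp(−πζ/√(1−ζ²)) = 10%, ζ = −ln(0.1)/√(π²+ln²(0.1)) = 0.5912.
Characteristic equation s² + 7.5s + 3.7K_p = 0 gives ζ = 7.5/(2√(3.7K_p)).
Setting ζ = 0.5912: √(3.7K_p) = 7.5/(2·0.5912) = 6.344, so K_p = 40.24/3.7 = 10.9.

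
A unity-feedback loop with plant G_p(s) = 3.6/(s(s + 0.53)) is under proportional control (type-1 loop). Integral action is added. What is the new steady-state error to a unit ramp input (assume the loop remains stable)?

The integrator raises the loop to type 2, so K_v → ∞ and e_ss to a ramp is zero.

0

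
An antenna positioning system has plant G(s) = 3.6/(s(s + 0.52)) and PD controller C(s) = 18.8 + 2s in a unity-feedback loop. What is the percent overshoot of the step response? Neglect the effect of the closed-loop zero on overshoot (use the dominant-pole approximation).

Forward path: (18.8 + 2s)·3.6/(s(s+0.52)). The closed-loop characteristic equation is s² + (0.52 + 3.6·2)s + 3.6·18.8 = 0.
That is s² + 7.72s + 67.68 = 0, so ω_n = 8.227 rad/s and ζ = 7.72/(2·8.227) = 0.4692.
%OS = 100·exp(−πζ/√(1−ζ²)) = 18.8%.

18.8%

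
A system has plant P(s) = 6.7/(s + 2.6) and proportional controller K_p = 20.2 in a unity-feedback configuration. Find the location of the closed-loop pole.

s = -137.9

Closed-loop transfer function: T(s) = K_p·P(s)/(1 + K_p·P(s)) = 135.3/(s + 2.6 + 135.3) = 135.3/(s + 137.9).
The closed-loop pole is at s = −137.9.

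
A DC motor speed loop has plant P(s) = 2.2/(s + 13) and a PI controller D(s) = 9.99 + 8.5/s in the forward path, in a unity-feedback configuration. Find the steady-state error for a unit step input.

The open loop D(s)P(s) has a pole at the origin (type 1), so the static position error constant is infinite and e_ss = 1/(1+∞) = 0.

0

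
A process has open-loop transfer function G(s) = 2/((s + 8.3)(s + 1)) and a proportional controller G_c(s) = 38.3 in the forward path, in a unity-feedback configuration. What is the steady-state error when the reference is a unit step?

0.0978

The loop is type 0. Static position error constant K_pos = G_c(0)·G(0) = 38.3·0.241 = 9.229.
Steady-state error to a unit step: e_ss = 1/(1+K_pos) = 1/10.23 = 0.0978.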